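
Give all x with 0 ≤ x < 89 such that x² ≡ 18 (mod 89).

89 ≡ 1 (mod 4), so we find a root by search.
Trying successive values, 14² = 196 ≡ 18 (mod 89). The other root is 89 − 14 = 75.

14, 75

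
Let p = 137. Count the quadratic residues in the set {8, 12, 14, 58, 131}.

(8/137) = +1 → QR.
(12/137) = -1 → non-residue.
(14/137) = +1 → QR.
(58/137) = -1 → non-residue.
(131/137) = -1 → non-residue.
Total quadratic residues among the 5: 2.

2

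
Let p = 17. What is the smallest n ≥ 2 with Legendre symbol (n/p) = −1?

3

(2/17) = +1, so 2 is a residue.
(3/17) = −1, so 3 is the smallest positive non-residue mod 17.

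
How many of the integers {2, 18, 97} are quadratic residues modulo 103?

(2/103) = +1 → QR.
(18/103) = +1 → QR.
(97/103) = +1 → QR.
Total quadratic residues among the 3: 3.

3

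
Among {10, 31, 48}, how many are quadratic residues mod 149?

(10/149) = -1 → non-residue.
(31/149) = +1 → QR.
(48/149) = -1 → non-residue.
Total quadratic residues among the 3: 1.

1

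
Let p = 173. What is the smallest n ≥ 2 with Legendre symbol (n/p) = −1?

2

(2/173) = −1, so 2 is the smallest positive non-residue mod 173.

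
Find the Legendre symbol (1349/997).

Euler's criterion: (1349/997) ≡ 352^498 (mod 997).
352^2 ≡ 276 (mod 997)
352^4 ≡ 404 (mod 997)
352^8 ≡ 705 (mod 997)
352^16 ≡ 519 (mod 997)
352^32 ≡ 171 (mod 997)
352^64 ≡ 328 (mod 997)
352^128 ≡ 905 (mod 997)
352^256 ≡ 488 (mod 997)
352^498 = 352^(256+128+64+32+16+2) ≡ 1 (mod 997).
Result is 1, so (1349/997) = 1.

1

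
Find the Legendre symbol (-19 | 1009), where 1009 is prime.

-1

Euler's criterion: (-19/1009) ≡ 990^504 (mod 1009).
990^2 ≡ 361 (mod 1009)
990^4 ≡ 160 (mod 1009)
990^8 ≡ 375 (mod 1009)
990^16 ≡ 374 (mod 1009)
990^32 ≡ 634 (mod 1009)
990^64 ≡ 374 (mod 1009)
990^128 ≡ 634 (mod 1009)
990^256 ≡ 374 (mod 1009)
990^504 = 990^(256+128+64+32+16+8) ≡ 1008 (mod 1009).
Result is 1008 ≡ −1, so (-19/1009) = −1.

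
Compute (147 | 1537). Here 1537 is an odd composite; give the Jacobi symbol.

Reciprocity: 147 ≡ 3 and 1537 ≡ 1 (mod 4), so (147/1537) = +(1537/147).
Reduce top mod 147: now compute (67/147).
Reciprocity: 67 ≡ 3 and 147 ≡ 3 (mod 4), so (67/147) = −(147/67).
Reduce top mod 67: now compute (13/67).
Reciprocity: 13 ≡ 1 and 67 ≡ 3 (mod 4), so (13/67) = +(67/13).
Reduce top mod 13: now compute (2/13).
Pull out 2: since 13 ≡ 5 (mod 8), (2/13) = -1.
Reached (1/13) = 1. Collecting the sign flips along the way, the symbol is +1.

1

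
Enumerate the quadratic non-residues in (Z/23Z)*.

5, 7, 10, 11, 14, 15, 17, 19, 20, 21, 22

Square k = 1,…,11 (k and 23−k give the same square):
1²=1, 2²=4, 3²=9, 4²=16, 5²≡2, 6²≡13, 7²≡3, 8²≡18, 9²≡12, 10²≡8, 11²≡6 (mod 23).
The residues are {1, 2, 3, 4, 6, 8, 9, 12, 13, 16, 18}; the non-residues are the remaining 11 nonzero classes.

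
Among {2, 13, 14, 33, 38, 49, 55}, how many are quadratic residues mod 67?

4

(2/67) = -1 → non-residue.
(13/67) = -1 → non-residue.
(14/67) = +1 → QR.
(33/67) = +1 → QR.
(38/67) = -1 → non-residue.
(49/67) = +1 → QR.
(55/67) = +1 → QR.
Total quadratic residues among the 7: 4.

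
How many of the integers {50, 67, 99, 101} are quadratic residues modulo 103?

1

(50/103) = +1 → QR.
(67/103) = -1 → non-residue.
(99/103) = -1 → non-residue.
(101/103) = -1 → non-residue.
Total quadratic residues among the 4: 1.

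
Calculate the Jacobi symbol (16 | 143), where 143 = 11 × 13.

Pull out 2^4: since 143 ≡ 7 (mod 8), (2/143) = +1, so (2/143)^4 = +1.
Reached (1/143) = 1. Collecting the sign flips along the way, the symbol is +1.

1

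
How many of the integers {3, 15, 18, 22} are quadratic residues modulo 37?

1

(3/37) = +1 → QR.
(15/37) = -1 → non-residue.
(18/37) = -1 → non-residue.
(22/37) = -1 → non-residue.
Total quadratic residues among the 4: 1.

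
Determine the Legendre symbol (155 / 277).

Reciprocity: 155 ≡ 3 and 277 ≡ 1 (mod 4), so (155/277) = +(277/155).
Reduce top mod 155: now compute (122/155).
Pull out 2: since 155 ≡ 3 (mod 8), (2/155) = -1.
Reciprocity: 61 ≡ 1 and 155 ≡ 3 (mod 4), so (61/155) = +(155/61).
Reduce top mod 61: now compute (33/61).
Reciprocity: 33 ≡ 1 and 61 ≡ 1 (mod 4), so (33/61) = +(61/33).
Reduce top mod 33: now compute (28/33).
Pull out 2^2: since 33 ≡ 1 (mod 8), (2/33) = +1, so (2/33)^2 = +1.
Reciprocity: 7 ≡ 3 and 33 ≡ 1 (mod 4), so (7/33) = +(33/7).
Reduce top mod 7: now compute (5/7).
Reciprocity: 5 ≡ 1 and 7 ≡ 3 (mod 4), so (5/7) = +(7/5).
Reduce top mod 5: now compute (2/5).
Pull out 2: since 5 ≡ 5 (mod 8), (2/5) = -1.
Reached (1/5) = 1. Collecting the sign flips along the way, the symbol is +1.

1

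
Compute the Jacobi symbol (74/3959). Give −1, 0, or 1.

Pull out 2: since 3959 ≡ 7 (mod 8), (2/3959) = +1.
Reciprocity: 37 ≡ 1 and 3959 ≡ 3 (mod 4), so (37/3959) = +(3959/37).
Reduce top mod 37: now compute (0/37).
Top reduces to 0: gcd > 1, so the symbol is 0.

0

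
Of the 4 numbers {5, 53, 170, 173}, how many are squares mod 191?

2

(5/191) = +1 → QR.
(53/191) = -1 → non-residue.
(170/191) = +1 → QR.
(173/191) = -1 → non-residue.
Total quadratic residues among the 4: 2.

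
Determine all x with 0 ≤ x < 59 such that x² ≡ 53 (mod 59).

17, 42

Since 59 ≡ 3 (mod 4), a square root of 53 is 53^((59+1)/4) = 53^15 mod 59.
Repeated squaring: 53^2≡36, 53^4≡57, 53^8≡4 (mod 59).
53^15 = 53^(8+4+2+1) ≡ 17 (mod 59).
Check: 17² = 289 ≡ 53 (mod 59). The two roots are 17 and 42.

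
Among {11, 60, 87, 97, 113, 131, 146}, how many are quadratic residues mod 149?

(11/149) = -1 → non-residue.
(60/149) = -1 → non-residue.
(87/149) = -1 → non-residue.
(97/149) = -1 → non-residue.
(113/149) = +1 → QR.
(131/149) = -1 → non-residue.
(146/149) = -1 → non-residue.
Total quadratic residues among the 7: 1.

1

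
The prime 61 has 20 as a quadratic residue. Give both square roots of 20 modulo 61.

61 ≡ 1 (mod 4), so we find a root by search.
Trying successive values, 9² = 81 ≡ 20 (mod 61). The other root is 61 − 9 = 52.

9, 52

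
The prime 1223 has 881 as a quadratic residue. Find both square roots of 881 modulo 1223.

Since 1223 ≡ 3 (mod 4), a square root of 881 is 881^((1223+1)/4) = 881^306 mod 1223.
Repeated squaring: 881^2≡779, 881^4≡233, 881^8≡477, 881^16≡51, 881^32≡155, 881^64≡788, 881^128≡883, 881^256≡638 (mod 1223).
881^306 = 881^(256+32+16+2) ≡ 143 (mod 1223).
Check: 143² = 20449 ≡ 881 (mod 1223). The two roots are 143 and 1080.

143, 1080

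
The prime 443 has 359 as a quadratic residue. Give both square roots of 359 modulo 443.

81, 362

Since 443 ≡ 3 (mod 4), a square root of 359 is 359^((443+1)/4) = 359^111 mod 443.
Repeated squaring: 359^2≡411, 359^4≡138, 359^8≡438, 359^16≡25, 359^32≡182, 359^64≡342 (mod 443).
359^111 = 359^(64+32+8+4+2+1) ≡ 81 (mod 443).
Check: 81² = 6561 ≡ 359 (mod 443). The two roots are 81 and 362.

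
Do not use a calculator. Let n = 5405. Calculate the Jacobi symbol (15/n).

0

Reciprocity: 15 ≡ 3 and 5405 ≡ 1 (mod 4), so (15/5405) = +(5405/15).
Reduce top mod 15: now compute (5/15).
Reciprocity: 5 ≡ 1 and 15 ≡ 3 (mod 4), so (5/15) = +(15/5).
Reduce top mod 5: now compute (0/5).
Top reduces to 0: gcd > 1, so the symbol is 0.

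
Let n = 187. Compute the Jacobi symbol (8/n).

Pull out 2^3: since 187 ≡ 3 (mod 8), (2/187) = -1, so (2/187)^3 = -1.
Reached (1/187) = 1. Collecting the sign flips along the way, the symbol is -1.

-1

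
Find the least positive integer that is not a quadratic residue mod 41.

(2/41) = +1, so 2 is a residue.
(3/41) = −1, so 3 is the smallest positive non-residue mod 41.

3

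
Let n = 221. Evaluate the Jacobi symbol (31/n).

1

Reciprocity: 31 ≡ 3 and 221 ≡ 1 (mod 4), so (31/221) = +(221/31).
Reduce top mod 31: now compute (4/31).
Pull out 2^2: since 31 ≡ 7 (mod 8), (2/31) = +1, so (2/31)^2 = +1.
Reached (1/31) = 1. Collecting the sign flips along the way, the symbol is +1.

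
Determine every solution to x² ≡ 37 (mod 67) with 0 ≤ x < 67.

29, 38

Since 67 ≡ 3 (mod 4), a square root of 37 is 37^((67+1)/4) = 37^17 mod 67.
Repeated squaring: 37^2≡29, 37^4≡37, 37^8≡29, 37^16≡37 (mod 67).
37^17 = 37^(16+1) ≡ 29 (mod 67).
Check: 29² = 841 ≡ 37 (mod 67). The two roots are 29 and 38.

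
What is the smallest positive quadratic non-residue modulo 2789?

(2/2789) = −1, so 2 is the smallest positive non-residue mod 2789.

2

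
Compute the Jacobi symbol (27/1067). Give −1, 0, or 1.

1

Reciprocity: 27 ≡ 3 and 1067 ≡ 3 (mod 4), so (27/1067) = −(1067/27).
Reduce top mod 27: now compute (14/27).
Pull out 2: since 27 ≡ 3 (mod 8), (2/27) = -1.
Reciprocity: 7 ≡ 3 and 27 ≡ 3 (mod 4), so (7/27) = −(27/7).
Reduce top mod 7: now compute (6/7).
Pull out 2: since 7 ≡ 7 (mod 8), (2/7) = +1.
Reciprocity: 3 ≡ 3 and 7 ≡ 3 (mod 4), so (3/7) = −(7/3).
Reduce top mod 3: now compute (1/3).
Reached (1/3) = 1. Collecting the sign flips along the way, the symbol is +1.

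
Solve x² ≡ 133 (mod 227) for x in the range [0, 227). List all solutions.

70, 157

Since 227 ≡ 3 (mod 4), a square root of 133 is 133^((227+1)/4) = 133^57 mod 227.
Repeated squaring: 133^2≡210, 133^4≡62, 133^8≡212, 133^16≡225, 133^32≡4 (mod 227).
133^57 = 133^(32+16+8+1) ≡ 70 (mod 227).
Check: 70² = 4900 ≡ 133 (mod 227). The two roots are 70 and 157.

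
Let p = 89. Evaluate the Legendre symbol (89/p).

First reduce: 89 ≡ 0 (mod 89).
Top reduces to 0: gcd > 1, so the symbol is 0.

0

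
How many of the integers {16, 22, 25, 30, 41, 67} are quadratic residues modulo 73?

4

(16/73) = +1 → QR.
(22/73) = -1 → non-residue.
(25/73) = +1 → QR.
(30/73) = -1 → non-residue.
(41/73) = +1 → QR.
(67/73) = +1 → QR.
Total quadratic residues among the 6: 4.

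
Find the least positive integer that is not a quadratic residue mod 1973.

2

(2/1973) = −1, so 2 is the smallest positive non-residue mod 1973.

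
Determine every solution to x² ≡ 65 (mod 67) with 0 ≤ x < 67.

Since 67 ≡ 3 (mod 4), a square root of 65 is 65^((67+1)/4) = 65^17 mod 67.
Repeated squaring: 65^2≡4, 65^4≡16, 65^8≡55, 65^16≡10 (mod 67).
65^17 = 65^(16+1) ≡ 47 (mod 67).
Check: 47² = 2209 ≡ 65 (mod 67). The two roots are 20 and 47.

20, 47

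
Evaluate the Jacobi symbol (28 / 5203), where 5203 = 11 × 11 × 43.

Pull out 2^2: since 5203 ≡ 3 (mod 8), (2/5203) = -1, so (2/5203)^2 = +1.
Reciprocity: 7 ≡ 3 and 5203 ≡ 3 (mod 4), so (7/5203) = −(5203/7).
Reduce top mod 7: now compute (2/7).
Pull out 2: since 7 ≡ 7 (mod 8), (2/7) = +1.
Reached (1/7) = 1. Collecting the sign flips along the way, the symbol is -1.

-1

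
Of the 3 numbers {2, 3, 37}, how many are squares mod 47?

(2/47) = +1 → QR.
(3/47) = +1 → QR.
(37/47) = +1 → QR.
Total quadratic residues among the 3: 3.

3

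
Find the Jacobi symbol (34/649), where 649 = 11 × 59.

-1

Pull out 2: since 649 ≡ 1 (mod 8), (2/649) = +1.
Reciprocity: 17 ≡ 1 and 649 ≡ 1 (mod 4), so (17/649) = +(649/17).
Reduce top mod 17: now compute (3/17).
Reciprocity: 3 ≡ 3 and 17 ≡ 1 (mod 4), so (3/17) = +(17/3).
Reduce top mod 3: now compute (2/3).
Pull out 2: since 3 ≡ 3 (mod 8), (2/3) = -1.
Reached (1/3) = 1. Collecting the sign flips along the way, the symbol is -1.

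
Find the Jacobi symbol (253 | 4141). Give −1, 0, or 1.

Reciprocity: 253 ≡ 1 and 4141 ≡ 1 (mod 4), so (253/4141) = +(4141/253).
Reduce top mod 253: now compute (93/253).
Reciprocity: 93 ≡ 1 and 253 ≡ 1 (mod 4), so (93/253) = +(253/93).
Reduce top mod 93: now compute (67/93).
Reciprocity: 67 ≡ 3 and 93 ≡ 1 (mod 4), so (67/93) = +(93/67).
Reduce top mod 67: now compute (26/67).
Pull out 2: since 67 ≡ 3 (mod 8), (2/67) = -1.
Reciprocity: 13 ≡ 1 and 67 ≡ 3 (mod 4), so (13/67) = +(67/13).
Reduce top mod 13: now compute (2/13).
Pull out 2: since 13 ≡ 5 (mod 8), (2/13) = -1.
Reached (1/13) = 1. Collecting the sign flips along the way, the symbol is +1.

1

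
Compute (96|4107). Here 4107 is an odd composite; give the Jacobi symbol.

0

Pull out 2^5: since 4107 ≡ 3 (mod 8), (2/4107) = -1, so (2/4107)^5 = -1.
Reciprocity: 3 ≡ 3 and 4107 ≡ 3 (mod 4), so (3/4107) = −(4107/3).
Reduce top mod 3: now compute (0/3).
Top reduces to 0: gcd > 1, so the symbol is 0.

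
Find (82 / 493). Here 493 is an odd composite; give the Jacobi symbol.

Pull out 2: since 493 ≡ 5 (mod 8), (2/493) = -1.
Reciprocity: 41 ≡ 1 and 493 ≡ 1 (mod 4), so (41/493) = +(493/41).
Reduce top mod 41: now compute (1/41).
Reached (1/41) = 1. Collecting the sign flips along the way, the symbol is -1.

-1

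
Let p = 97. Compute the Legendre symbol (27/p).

1

Reciprocity: 27 ≡ 3 and 97 ≡ 1 (mod 4), so (27/97) = +(97/27).
Reduce top mod 27: now compute (16/27).
Pull out 2^4: since 27 ≡ 3 (mod 8), (2/27) = -1, so (2/27)^4 = +1.
Reached (1/27) = 1. Collecting the sign flips along the way, the symbol is +1.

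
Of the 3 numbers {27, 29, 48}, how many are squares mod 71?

3

(27/71) = +1 → QR.
(29/71) = +1 → QR.
(48/71) = +1 → QR.
Total quadratic residues among the 3: 3.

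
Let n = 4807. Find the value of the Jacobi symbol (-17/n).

-1

First reduce: -17 ≡ 4790 (mod 4807).
Pull out 2: since 4807 ≡ 7 (mod 8), (2/4807) = +1.
Reciprocity: 2395 ≡ 3 and 4807 ≡ 3 (mod 4), so (2395/4807) = −(4807/2395).
Reduce top mod 2395: now compute (17/2395).
Reciprocity: 17 ≡ 1 and 2395 ≡ 3 (mod 4), so (17/2395) = +(2395/17).
Reduce top mod 17: now compute (15/17).
Reciprocity: 15 ≡ 3 and 17 ≡ 1 (mod 4), so (15/17) = +(17/15).
Reduce top mod 15: now compute (2/15).
Pull out 2: since 15 ≡ 7 (mod 8), (2/15) = +1.
Reached (1/15) = 1. Collecting the sign flips along the way, the symbol is -1.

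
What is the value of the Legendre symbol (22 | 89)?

1

Pull out 2: since 89 ≡ 1 (mod 8), (2/89) = +1.
Reciprocity: 11 ≡ 3 and 89 ≡ 1 (mod 4), so (11/89) = +(89/11).
Reduce top mod 11: now compute (1/11).
Reached (1/11) = 1. Collecting the sign flips along the way, the symbol is +1.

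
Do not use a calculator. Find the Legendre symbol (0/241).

Top reduces to 0: gcd > 1, so the symbol is 0.

0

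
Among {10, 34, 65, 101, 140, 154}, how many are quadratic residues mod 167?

(10/167) = -1 → non-residue.
(34/167) = -1 → non-residue.
(65/167) = +1 → QR.
(101/167) = -1 → non-residue.
(140/167) = -1 → non-residue.
(154/167) = +1 → QR.
Total quadratic residues among the 6: 2.

2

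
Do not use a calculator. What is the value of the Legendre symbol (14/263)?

Pull out 2: since 263 ≡ 7 (mod 8), (2/263) = +1.
Reciprocity: 7 ≡ 3 and 263 ≡ 3 (mod 4), so (7/263) = −(263/7).
Reduce top mod 7: now compute (4/7).
Pull out 2^2: since 7 ≡ 7 (mod 8), (2/7) = +1, so (2/7)^2 = +1.
Reached (1/7) = 1. Collecting the sign flips along the way, the symbol is -1.

-1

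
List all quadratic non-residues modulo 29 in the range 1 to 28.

2, 3, 8, 10, 11, 12, 14, 15, 17, 18, 19, 21, 26, 27

Square k = 1,…,14 (k and 29−k give the same square):
1²=1, 2²=4, 3²=9, 4²=16, 5²=25, 6²≡7, 7²≡20, 8²≡6, 9²≡23, 10²≡13, 11²≡5, 12²≡28, 13²≡24, 14²≡22 (mod 29).
The residues are {1, 4, 5, 6, 7, 9, 13, 16, 20, 22, 23, 24, 25, 28}; the non-residues are the remaining 14 nonzero classes.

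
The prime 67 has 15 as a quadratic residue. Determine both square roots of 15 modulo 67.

Since 67 ≡ 3 (mod 4), a square root of 15 is 15^((67+1)/4) = 15^17 mod 67.
Repeated squaring: 15^2≡24, 15^4≡40, 15^8≡59, 15^16≡64 (mod 67).
15^17 = 15^(16+1) ≡ 22 (mod 67).
Check: 22² = 484 ≡ 15 (mod 67). The two roots are 22 and 45.

22, 45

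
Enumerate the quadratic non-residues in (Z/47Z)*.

5 10 11 13 15 19 20 22 23 26 29 30 31 33 35 38 39 40 41 43 44 45 46

Square k = 1,…,23 (k and 47−k give the same square):
1²=1, 2²=4, 3²=9, 4²=16, 5²=25, 6²=36, 7²≡2, 8²≡17, 9²≡34, 10²≡6, 11²≡27, 12²≡3, 13²≡28, 14²≡8, 15²≡37, 16²≡21, 17²≡7, 18²≡42, 19²≡32, 20²≡24, 21²≡18, 22²≡14, 23²≡12 (mod 47).
The residues are {1, 2, 3, 4, 6, 7, 8, 9, 12, 14, 16, 17, 18, 21, 24, 25, 27, 28, 32, 34, 36, 37, 42}; the non-residues are the remaining 23 nonzero classes.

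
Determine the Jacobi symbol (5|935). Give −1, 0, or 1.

0

Reciprocity: 5 ≡ 1 and 935 ≡ 3 (mod 4), so (5/935) = +(935/5).
Reduce top mod 5: now compute (0/5).
Top reduces to 0: gcd > 1, so the symbol is 0.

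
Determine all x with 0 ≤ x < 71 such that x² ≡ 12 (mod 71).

Since 71 ≡ 3 (mod 4), a square root of 12 is 12^((71+1)/4) = 12^18 mod 71.
Repeated squaring: 12^2≡2, 12^4≡4, 12^8≡16, 12^16≡43 (mod 71).
12^18 = 12^(16+2) ≡ 15 (mod 71).
Check: 15² = 225 ≡ 12 (mod 71). The two roots are 15 and 56.

15, 56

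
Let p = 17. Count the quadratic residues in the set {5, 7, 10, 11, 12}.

0

(5/17) = -1 → non-residue.
(7/17) = -1 → non-residue.
(10/17) = -1 → non-residue.
(11/17) = -1 → non-residue.
(12/17) = -1 → non-residue.
Total quadratic residues among the 5: 0.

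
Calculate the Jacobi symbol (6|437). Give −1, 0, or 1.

1

Pull out 2: since 437 ≡ 5 (mod 8), (2/437) = -1.
Reciprocity: 3 ≡ 3 and 437 ≡ 1 (mod 4), so (3/437) = +(437/3).
Reduce top mod 3: now compute (2/3).
Pull out 2: since 3 ≡ 3 (mod 8), (2/3) = -1.
Reached (1/3) = 1. Collecting the sign flips along the way, the symbol is +1.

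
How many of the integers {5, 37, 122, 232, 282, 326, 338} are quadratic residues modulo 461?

(5/461) = +1 → QR.
(37/461) = -1 → non-residue.
(122/461) = -1 → non-residue.
(232/461) = +1 → QR.
(282/461) = -1 → non-residue.
(326/461) = -1 → non-residue.
(338/461) = -1 → non-residue.
Total quadratic residues among the 7: 2.

2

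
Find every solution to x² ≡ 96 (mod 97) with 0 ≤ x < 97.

97 ≡ 1 (mod 4), so we find a root by search.
Trying successive values, 22² = 484 ≡ 96 (mod 97). The other root is 97 − 22 = 75.

22, 75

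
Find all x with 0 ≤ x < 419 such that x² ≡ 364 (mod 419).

153, 266

Since 419 ≡ 3 (mod 4), a square root of 364 is 364^((419+1)/4) = 364^105 mod 419.
Repeated squaring: 364^2≡92, 364^4≡84, 364^8≡352, 364^16≡299, 364^32≡154, 364^64≡252 (mod 419).
364^105 = 364^(64+32+8+1) ≡ 266 (mod 419).
Check: 266² = 70756 ≡ 364 (mod 419). The two roots are 153 and 266.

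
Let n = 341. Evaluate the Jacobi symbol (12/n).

Pull out 2^2: since 341 ≡ 5 (mod 8), (2/341) = -1, so (2/341)^2 = +1.
Reciprocity: 3 ≡ 3 and 341 ≡ 1 (mod 4), so (3/341) = +(341/3).
Reduce top mod 3: now compute (2/3).
Pull out 2: since 3 ≡ 3 (mod 8), (2/3) = -1.
Reached (1/3) = 1. Collecting the sign flips along the way, the symbol is -1.

-1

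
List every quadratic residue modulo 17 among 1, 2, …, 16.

Square k = 1,…,8 (k and 17−k give the same square):
1²=1, 2²=4, 3²=9, 4²=16, 5²≡8, 6²≡2, 7²≡15, 8²≡13 (mod 17).
So the quadratic residues mod 17 are {1, 2, 4, 8, 9, 13, 15, 16}.

1, 2, 4, 8, 9, 13, 15, 16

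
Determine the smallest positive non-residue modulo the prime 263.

(2/263) = +1, so 2 is a residue.
(3/263) = +1, so 3 is a residue.
(4/263) = +1, so 4 is a residue.
(5/263) = −1, so 5 is the smallest positive non-residue mod 263.

5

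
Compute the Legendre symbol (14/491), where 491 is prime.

1

Euler's criterion: (14/491) ≡ 14^245 (mod 491).
14^2 ≡ 196 (mod 491)
14^4 ≡ 118 (mod 491)
14^8 ≡ 176 (mod 491)
14^16 ≡ 43 (mod 491)
14^32 ≡ 376 (mod 491)
14^64 ≡ 459 (mod 491)
14^128 ≡ 42 (mod 491)
14^245 = 14^(128+64+32+16+4+1) ≡ 1 (mod 491).
Result is 1, so (14/491) = 1.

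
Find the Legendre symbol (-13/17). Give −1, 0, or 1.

1

First reduce: -13 ≡ 4 (mod 17).
Pull out 2^2: since 17 ≡ 1 (mod 8), (2/17) = +1, so (2/17)^2 = +1.
Reached (1/17) = 1. Collecting the sign flips along the way, the symbol is +1.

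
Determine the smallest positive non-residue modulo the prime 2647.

3

(2/2647) = +1, so 2 is a residue.
(3/2647) = −1, so 3 is the smallest positive non-residue mod 2647.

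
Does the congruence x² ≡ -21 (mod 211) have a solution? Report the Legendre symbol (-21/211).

-1

First reduce: -21 ≡ 190 (mod 211).
Pull out 2: since 211 ≡ 3 (mod 8), (2/211) = -1.
Reciprocity: 95 ≡ 3 and 211 ≡ 3 (mod 4), so (95/211) = −(211/95).
Reduce top mod 95: now compute (21/95).
Reciprocity: 21 ≡ 1 and 95 ≡ 3 (mod 4), so (21/95) = +(95/21).
Reduce top mod 21: now compute (11/21).
Reciprocity: 11 ≡ 3 and 21 ≡ 1 (mod 4), so (11/21) = +(21/11).
Reduce top mod 11: now compute (10/11).
Pull out 2: since 11 ≡ 3 (mod 8), (2/11) = -1.
Reciprocity: 5 ≡ 1 and 11 ≡ 3 (mod 4), so (5/11) = +(11/5).
Reduce top mod 5: now compute (1/5).
Reached (1/5) = 1. Collecting the sign flips along the way, the symbol is -1.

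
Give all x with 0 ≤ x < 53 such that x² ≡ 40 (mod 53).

53 ≡ 1 (mod 4), so we find a root by search.
Trying successive values, 26² = 676 ≡ 40 (mod 53). The other root is 53 − 26 = 27.

26, 27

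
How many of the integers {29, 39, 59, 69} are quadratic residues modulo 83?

(29/83) = +1 → QR.
(39/83) = -1 → non-residue.
(59/83) = +1 → QR.
(69/83) = +1 → QR.
Total quadratic residues among the 4: 3.

3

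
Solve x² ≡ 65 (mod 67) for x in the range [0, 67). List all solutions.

Since 67 ≡ 3 (mod 4), a square root of 65 is 65^((67+1)/4) = 65^17 mod 67.
Repeated squaring: 65^2≡4, 65^4≡16, 65^8≡55, 65^16≡10 (mod 67).
65^17 = 65^(16+1) ≡ 47 (mod 67).
Check: 47² = 2209 ≡ 65 (mod 67). The two roots are 20 and 47.

20, 47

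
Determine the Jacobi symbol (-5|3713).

First reduce: -5 ≡ 3708 (mod 3713).
Pull out 2^2: since 3713 ≡ 1 (mod 8), (2/3713) = +1, so (2/3713)^2 = +1.
Reciprocity: 927 ≡ 3 and 3713 ≡ 1 (mod 4), so (927/3713) = +(3713/927).
Reduce top mod 927: now compute (5/927).
Reciprocity: 5 ≡ 1 and 927 ≡ 3 (mod 4), so (5/927) = +(927/5).
Reduce top mod 5: now compute (2/5).
Pull out 2: since 5 ≡ 5 (mod 8), (2/5) = -1.
Reached (1/5) = 1. Collecting the sign flips along the way, the symbol is -1.

-1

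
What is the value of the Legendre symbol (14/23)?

Pull out 2: since 23 ≡ 7 (mod 8), (2/23) = +1.
Reciprocity: 7 ≡ 3 and 23 ≡ 3 (mod 4), so (7/23) = −(23/7).
Reduce top mod 7: now compute (2/7).
Pull out 2: since 7 ≡ 7 (mod 8), (2/7) = +1.
Reached (1/7) = 1. Collecting the sign flips along the way, the symbol is -1.

-1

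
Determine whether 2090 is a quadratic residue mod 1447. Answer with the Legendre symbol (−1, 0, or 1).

-1

First reduce: 2090 ≡ 643 (mod 1447).
Reciprocity: 643 ≡ 3 and 1447 ≡ 3 (mod 4), so (643/1447) = −(1447/643).
Reduce top mod 643: now compute (161/643).
Reciprocity: 161 ≡ 1 and 643 ≡ 3 (mod 4), so (161/643) = +(643/161).
Reduce top mod 161: now compute (160/161).
Pull out 2^5: since 161 ≡ 1 (mod 8), (2/161) = +1, so (2/161)^5 = +1.
Reciprocity: 5 ≡ 1 and 161 ≡ 1 (mod 4), so (5/161) = +(161/5).
Reduce top mod 5: now compute (1/5).
Reached (1/5) = 1. Collecting the sign flips along the way, the symbol is -1.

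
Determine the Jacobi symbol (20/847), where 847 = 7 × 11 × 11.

-1

Pull out 2^2: since 847 ≡ 7 (mod 8), (2/847) = +1, so (2/847)^2 = +1.
Reciprocity: 5 ≡ 1 and 847 ≡ 3 (mod 4), so (5/847) = +(847/5).
Reduce top mod 5: now compute (2/5).
Pull out 2: since 5 ≡ 5 (mod 8), (2/5) = -1.
Reached (1/5) = 1. Collecting the sign flips along the way, the symbol is -1.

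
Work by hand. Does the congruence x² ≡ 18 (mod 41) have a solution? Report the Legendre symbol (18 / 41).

1

Pull out 2: since 41 ≡ 1 (mod 8), (2/41) = +1.
Reciprocity: 9 ≡ 1 and 41 ≡ 1 (mod 4), so (9/41) = +(41/9).
Reduce top mod 9: now compute (5/9).
Reciprocity: 5 ≡ 1 and 9 ≡ 1 (mod 4), so (5/9) = +(9/5).
Reduce top mod 5: now compute (4/5).
Pull out 2^2: since 5 ≡ 5 (mod 8), (2/5) = -1, so (2/5)^2 = +1.
Reached (1/5) = 1. Collecting the sign flips along the way, the symbol is +1.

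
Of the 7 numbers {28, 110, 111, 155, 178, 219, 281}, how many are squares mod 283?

(28/283) = +1 → QR.
(110/283) = +1 → QR.
(111/283) = +1 → QR.
(155/283) = +1 → QR.
(178/283) = -1 → non-residue.
(219/283) = -1 → non-residue.
(281/283) = +1 → QR.
Total quadratic residues among the 7: 5.

5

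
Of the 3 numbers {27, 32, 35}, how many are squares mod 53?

(27/53) = -1 → non-residue.
(32/53) = -1 → non-residue.
(35/53) = -1 → non-residue.
Total quadratic residues among the 3: 0.

0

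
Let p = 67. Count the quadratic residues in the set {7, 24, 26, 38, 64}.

3

(7/67) = -1 → non-residue.
(24/67) = +1 → QR.
(26/67) = +1 → QR.
(38/67) = -1 → non-residue.
(64/67) = +1 → QR.
Total quadratic residues among the 5: 3.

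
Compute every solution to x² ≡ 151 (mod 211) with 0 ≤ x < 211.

28, 183

Since 211 ≡ 3 (mod 4), a square root of 151 is 151^((211+1)/4) = 151^53 mod 211.
Repeated squaring: 151^2≡13, 151^4≡169, 151^8≡76, 151^16≡79, 151^32≡122 (mod 211).
151^53 = 151^(32+16+4+1) ≡ 183 (mod 211).
Check: 183² = 33489 ≡ 151 (mod 211). The two roots are 28 and 183.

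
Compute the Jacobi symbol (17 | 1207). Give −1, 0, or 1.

0

Reciprocity: 17 ≡ 1 and 1207 ≡ 3 (mod 4), so (17/1207) = +(1207/17).
Reduce top mod 17: now compute (0/17).
Top reduces to 0: gcd > 1, so the symbol is 0.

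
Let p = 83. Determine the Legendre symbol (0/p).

0

Top reduces to 0: gcd > 1, so the symbol is 0.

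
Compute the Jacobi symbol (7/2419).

-1

Reciprocity: 7 ≡ 3 and 2419 ≡ 3 (mod 4), so (7/2419) = −(2419/7).
Reduce top mod 7: now compute (4/7).
Pull out 2^2: since 7 ≡ 7 (mod 8), (2/7) = +1, so (2/7)^2 = +1.
Reached (1/7) = 1. Collecting the sign flips along the way, the symbol is -1.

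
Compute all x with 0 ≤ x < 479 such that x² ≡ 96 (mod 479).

196, 283

Since 479 ≡ 3 (mod 4), a square root of 96 is 96^((479+1)/4) = 96^120 mod 479.
Repeated squaring: 96^2≡115, 96^4≡292, 96^8≡2, 96^16≡4, 96^32≡16, 96^64≡256 (mod 479).
96^120 = 96^(64+32+16+8) ≡ 196 (mod 479).
Check: 196² = 38416 ≡ 96 (mod 479). The two roots are 196 and 283.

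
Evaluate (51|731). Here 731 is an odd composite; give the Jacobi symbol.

Reciprocity: 51 ≡ 3 and 731 ≡ 3 (mod 4), so (51/731) = −(731/51).
Reduce top mod 51: now compute (17/51).
Reciprocity: 17 ≡ 1 and 51 ≡ 3 (mod 4), so (17/51) = +(51/17).
Reduce top mod 17: now compute (0/17).
Top reduces to 0: gcd > 1, so the symbol is 0.

0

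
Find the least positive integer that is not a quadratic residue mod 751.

(2/751) = +1, so 2 is a residue.
(3/751) = −1, so 3 is the smallest positive non-residue mod 751.

3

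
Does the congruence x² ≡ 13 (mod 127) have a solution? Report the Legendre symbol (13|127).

Reciprocity: 13 ≡ 1 and 127 ≡ 3 (mod 4), so (13/127) = +(127/13).
Reduce top mod 13: now compute (10/13).
Pull out 2: since 13 ≡ 5 (mod 8), (2/13) = -1.
Reciprocity: 5 ≡ 1 and 13 ≡ 1 (mod 4), so (5/13) = +(13/5).
Reduce top mod 5: now compute (3/5).
Reciprocity: 3 ≡ 3 and 5 ≡ 1 (mod 4), so (3/5) = +(5/3).
Reduce top mod 3: now compute (2/3).
Pull out 2: since 3 ≡ 3 (mod 8), (2/3) = -1.
Reached (1/3) = 1. Collecting the sign flips along the way, the symbol is +1.

1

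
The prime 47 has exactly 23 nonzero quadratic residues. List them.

1 2 3 4 6 7 8 9 12 14 16 17 18 21 24 25 27 28 32 34 36 37 42

Square k = 1,…,23 (k and 47−k give the same square):
1²=1, 2²=4, 3²=9, 4²=16, 5²=25, 6²=36, 7²≡2, 8²≡17, 9²≡34, 10²≡6, 11²≡27, 12²≡3, 13²≡28, 14²≡8, 15²≡37, 16²≡21, 17²≡7, 18²≡42, 19²≡32, 20²≡24, 21²≡18, 22²≡14, 23²≡12 (mod 47).
So the quadratic residues mod 47 are {1, 2, 3, 4, 6, 7, 8, 9, 12, 14, 16, 17, 18, 21, 24, 25, 27, 28, 32, 34, 36, 37, 42}.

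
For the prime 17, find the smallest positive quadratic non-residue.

3

(2/17) = +1, so 2 is a residue.
(3/17) = −1, so 3 is the smallest positive non-residue mod 17.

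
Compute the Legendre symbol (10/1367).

Pull out 2: since 1367 ≡ 7 (mod 8), (2/1367) = +1.
Reciprocity: 5 ≡ 1 and 1367 ≡ 3 (mod 4), so (5/1367) = +(1367/5).
Reduce top mod 5: now compute (2/5).
Pull out 2: since 5 ≡ 5 (mod 8), (2/5) = -1.
Reached (1/5) = 1. Collecting the sign flips along the way, the symbol is -1.

-1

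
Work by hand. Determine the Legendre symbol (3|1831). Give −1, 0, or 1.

-1

Reciprocity: 3 ≡ 3 and 1831 ≡ 3 (mod 4), so (3/1831) = −(1831/3).
Reduce top mod 3: now compute (1/3).
Reached (1/3) = 1. Collecting the sign flips along the way, the symbol is -1.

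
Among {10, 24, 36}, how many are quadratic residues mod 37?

(10/37) = +1 → QR.
(24/37) = -1 → non-residue.
(36/37) = +1 → QR.
Total quadratic residues among the 3: 2.

2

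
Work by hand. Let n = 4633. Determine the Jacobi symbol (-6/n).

First reduce: -6 ≡ 4627 (mod 4633).
Reciprocity: 4627 ≡ 3 and 4633 ≡ 1 (mod 4), so (4627/4633) = +(4633/4627).
Reduce top mod 4627: now compute (6/4627).
Pull out 2: since 4627 ≡ 3 (mod 8), (2/4627) = -1.
Reciprocity: 3 ≡ 3 and 4627 ≡ 3 (mod 4), so (3/4627) = −(4627/3).
Reduce top mod 3: now compute (1/3).
Reached (1/3) = 1. Collecting the sign flips along the way, the symbol is +1.

1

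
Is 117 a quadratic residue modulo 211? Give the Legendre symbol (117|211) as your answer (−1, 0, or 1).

Reciprocity: 117 ≡ 1 and 211 ≡ 3 (mod 4), so (117/211) = +(211/117).
Reduce top mod 117: now compute (94/117).
Pull out 2: since 117 ≡ 5 (mod 8), (2/117) = -1.
Reciprocity: 47 ≡ 3 and 117 ≡ 1 (mod 4), so (47/117) = +(117/47).
Reduce top mod 47: now compute (23/47).
Reciprocity: 23 ≡ 3 and 47 ≡ 3 (mod 4), so (23/47) = −(47/23).
Reduce top mod 23: now compute (1/23).
Reached (1/23) = 1. Collecting the sign flips along the way, the symbol is +1.

1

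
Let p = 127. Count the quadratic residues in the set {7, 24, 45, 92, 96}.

0

(7/127) = -1 → non-residue.
(24/127) = -1 → non-residue.
(45/127) = -1 → non-residue.
(92/127) = -1 → non-residue.
(96/127) = -1 → non-residue.
Total quadratic residues among the 5: 0.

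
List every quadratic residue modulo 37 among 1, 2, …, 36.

Square k = 1,…,18 (k and 37−k give the same square):
1²=1, 2²=4, 3²=9, 4²=16, 5²=25, 6²=36, 7²≡12, 8²≡27, 9²≡7, 10²≡26, 11²≡10, 12²≡33, 13²≡21, 14²≡11, 15²≡3, 16²≡34, 17²≡30, 18²≡28 (mod 37).
So the quadratic residues mod 37 are {1, 3, 4, 7, 9, 10, 11, 12, 16, 21, 25, 26, 27, 28, 30, 33, 34, 36}.

1,3,4,7,9,10,11,12,16,21,25,26,27,28,30,33,34,36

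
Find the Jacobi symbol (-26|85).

First reduce: -26 ≡ 59 (mod 85).
Reciprocity: 59 ≡ 3 and 85 ≡ 1 (mod 4), so (59/85) = +(85/59).
Reduce top mod 59: now compute (26/59).
Pull out 2: since 59 ≡ 3 (mod 8), (2/59) = -1.
Reciprocity: 13 ≡ 1 and 59 ≡ 3 (mod 4), so (13/59) = +(59/13).
Reduce top mod 13: now compute (7/13).
Reciprocity: 7 ≡ 3 and 13 ≡ 1 (mod 4), so (7/13) = +(13/7).
Reduce top mod 7: now compute (6/7).
Pull out 2: since 7 ≡ 7 (mod 8), (2/7) = +1.
Reciprocity: 3 ≡ 3 and 7 ≡ 3 (mod 4), so (3/7) = −(7/3).
Reduce top mod 3: now compute (1/3).
Reached (1/3) = 1. Collecting the sign flips along the way, the symbol is +1.

1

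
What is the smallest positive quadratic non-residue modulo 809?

3

(2/809) = +1, so 2 is a residue.
(3/809) = −1, so 3 is the smallest positive non-residue mod 809.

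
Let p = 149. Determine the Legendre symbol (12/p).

Pull out 2^2: since 149 ≡ 5 (mod 8), (2/149) = -1, so (2/149)^2 = +1.
Reciprocity: 3 ≡ 3 and 149 ≡ 1 (mod 4), so (3/149) = +(149/3).
Reduce top mod 3: now compute (2/3).
Pull out 2: since 3 ≡ 3 (mod 8), (2/3) = -1.
Reached (1/3) = 1. Collecting the sign flips along the way, the symbol is -1.

-1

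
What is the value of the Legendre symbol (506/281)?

Euler's criterion: (506/281) ≡ 225^140 (mod 281).
225^2 ≡ 45 (mod 281)
225^4 ≡ 58 (mod 281)
225^8 ≡ 273 (mod 281)
225^16 ≡ 64 (mod 281)
225^32 ≡ 162 (mod 281)
225^64 ≡ 111 (mod 281)
225^128 ≡ 238 (mod 281)
225^140 = 225^(128+8+4) ≡ 1 (mod 281).
Result is 1, so (506/281) = 1.

1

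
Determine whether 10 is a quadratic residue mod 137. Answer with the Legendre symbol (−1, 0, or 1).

Euler's criterion: (10/137) ≡ 10^68 (mod 137).
10^2 ≡ 100 (mod 137)
10^4 ≡ 136 (mod 137)
10^8 ≡ 1 (mod 137)
10^16 ≡ 1 (mod 137)
10^32 ≡ 1 (mod 137)
10^64 ≡ 1 (mod 137)
10^68 = 10^(64+4) ≡ 136 (mod 137).
Result is 136 ≡ −1, so (10/137) = −1.

-1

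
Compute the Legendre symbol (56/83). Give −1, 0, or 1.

-1

Pull out 2^3: since 83 ≡ 3 (mod 8), (2/83) = -1, so (2/83)^3 = -1.
Reciprocity: 7 ≡ 3 and 83 ≡ 3 (mod 4), so (7/83) = −(83/7).
Reduce top mod 7: now compute (6/7).
Pull out 2: since 7 ≡ 7 (mod 8), (2/7) = +1.
Reciprocity: 3 ≡ 3 and 7 ≡ 3 (mod 4), so (3/7) = −(7/3).
Reduce top mod 3: now compute (1/3).
Reached (1/3) = 1. Collecting the sign flips along the way, the symbol is -1.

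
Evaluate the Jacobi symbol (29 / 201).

Reciprocity: 29 ≡ 1 and 201 ≡ 1 (mod 4), so (29/201) = +(201/29).
Reduce top mod 29: now compute (27/29).
Reciprocity: 27 ≡ 3 and 29 ≡ 1 (mod 4), so (27/29) = +(29/27).
Reduce top mod 27: now compute (2/27).
Pull out 2: since 27 ≡ 3 (mod 8), (2/27) = -1.
Reached (1/27) = 1. Collecting the sign flips along the way, the symbol is -1.

-1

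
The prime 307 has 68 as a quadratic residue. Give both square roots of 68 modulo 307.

Since 307 ≡ 3 (mod 4), a square root of 68 is 68^((307+1)/4) = 68^77 mod 307.
Repeated squaring: 68^2≡19, 68^4≡54, 68^8≡153, 68^16≡77, 68^32≡96, 68^64≡6 (mod 307).
68^77 = 68^(64+8+4+1) ≡ 36 (mod 307).
Check: 36² = 1296 ≡ 68 (mod 307). The two roots are 36 and 271.

36, 271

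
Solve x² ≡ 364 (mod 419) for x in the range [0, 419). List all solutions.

Since 419 ≡ 3 (mod 4), a square root of 364 is 364^((419+1)/4) = 364^105 mod 419.
Repeated squaring: 364^2≡92, 364^4≡84, 364^8≡352, 364^16≡299, 364^32≡154, 364^64≡252 (mod 419).
364^105 = 364^(64+32+8+1) ≡ 266 (mod 419).
Check: 266² = 70756 ≡ 364 (mod 419). The two roots are 153 and 266.

153, 266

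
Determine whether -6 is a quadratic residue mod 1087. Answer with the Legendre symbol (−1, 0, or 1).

1

Euler's criterion: (-6/1087) ≡ 1081^543 (mod 1087).
1081^2 ≡ 36 (mod 1087)
1081^4 ≡ 209 (mod 1087)
1081^8 ≡ 201 (mod 1087)
1081^16 ≡ 182 (mod 1087)
1081^32 ≡ 514 (mod 1087)
1081^64 ≡ 55 (mod 1087)
1081^128 ≡ 851 (mod 1087)
1081^256 ≡ 259 (mod 1087)
1081^512 ≡ 774 (mod 1087)
1081^543 = 1081^(512+16+8+4+2+1) ≡ 1 (mod 1087).
Result is 1, so (-6/1087) = 1.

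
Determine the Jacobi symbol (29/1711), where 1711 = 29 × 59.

0

Reciprocity: 29 ≡ 1 and 1711 ≡ 3 (mod 4), so (29/1711) = +(1711/29).
Reduce top mod 29: now compute (0/29).
Top reduces to 0: gcd > 1, so the symbol is 0.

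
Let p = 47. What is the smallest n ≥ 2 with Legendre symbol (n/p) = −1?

5

(2/47) = +1, so 2 is a residue.
(3/47) = +1, so 3 is a residue.
(4/47) = +1, so 4 is a residue.
(5/47) = −1, so 5 is the smallest positive non-residue mod 47.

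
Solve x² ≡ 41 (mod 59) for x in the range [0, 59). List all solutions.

Since 59 ≡ 3 (mod 4), a square root of 41 is 41^((59+1)/4) = 41^15 mod 59.
Repeated squaring: 41^2≡29, 41^4≡15, 41^8≡48 (mod 59).
41^15 = 41^(8+4+2+1) ≡ 49 (mod 59).
Check: 49² = 2401 ≡ 41 (mod 59). The two roots are 10 and 49.

10, 49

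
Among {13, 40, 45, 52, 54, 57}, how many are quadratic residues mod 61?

(13/61) = +1 → QR.
(40/61) = -1 → non-residue.
(45/61) = +1 → QR.
(52/61) = +1 → QR.
(54/61) = -1 → non-residue.
(57/61) = +1 → QR.
Total quadratic residues among the 6: 4.

4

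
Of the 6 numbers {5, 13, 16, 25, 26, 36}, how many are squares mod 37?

4

(5/37) = -1 → non-residue.
(13/37) = -1 → non-residue.
(16/37) = +1 → QR.
(25/37) = +1 → QR.
(26/37) = +1 → QR.
(36/37) = +1 → QR.
Total quadratic residues among the 6: 4.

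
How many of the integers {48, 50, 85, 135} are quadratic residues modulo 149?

(48/149) = -1 → non-residue.
(50/149) = -1 → non-residue.
(85/149) = +1 → QR.
(135/149) = -1 → non-residue.
Total quadratic residues among the 4: 1.

1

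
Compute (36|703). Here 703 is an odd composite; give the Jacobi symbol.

Pull out 2^2: since 703 ≡ 7 (mod 8), (2/703) = +1, so (2/703)^2 = +1.
Reciprocity: 9 ≡ 1 and 703 ≡ 3 (mod 4), so (9/703) = +(703/9).
Reduce top mod 9: now compute (1/9).
Reached (1/9) = 1. Collecting the sign flips along the way, the symbol is +1.

1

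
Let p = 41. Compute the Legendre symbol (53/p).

-1

First reduce: 53 ≡ 12 (mod 41).
Pull out 2^2: since 41 ≡ 1 (mod 8), (2/41) = +1, so (2/41)^2 = +1.
Reciprocity: 3 ≡ 3 and 41 ≡ 1 (mod 4), so (3/41) = +(41/3).
Reduce top mod 3: now compute (2/3).
Pull out 2: since 3 ≡ 3 (mod 8), (2/3) = -1.
Reached (1/3) = 1. Collecting the sign flips along the way, the symbol is -1.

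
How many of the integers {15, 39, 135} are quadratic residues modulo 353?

(15/353) = +1 → QR.
(39/353) = +1 → QR.
(135/353) = +1 → QR.
Total quadratic residues among the 3: 3.

3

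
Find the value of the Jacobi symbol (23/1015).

Reciprocity: 23 ≡ 3 and 1015 ≡ 3 (mod 4), so (23/1015) = −(1015/23).
Reduce top mod 23: now compute (3/23).
Reciprocity: 3 ≡ 3 and 23 ≡ 3 (mod 4), so (3/23) = −(23/3).
Reduce top mod 3: now compute (2/3).
Pull out 2: since 3 ≡ 3 (mod 8), (2/3) = -1.
Reached (1/3) = 1. Collecting the sign flips along the way, the symbol is -1.

-1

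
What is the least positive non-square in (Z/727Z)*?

3

(2/727) = +1, so 2 is a residue.
(3/727) = −1, so 3 is the smallest positive non-residue mod 727.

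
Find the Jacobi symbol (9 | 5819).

Reciprocity: 9 ≡ 1 and 5819 ≡ 3 (mod 4), so (9/5819) = +(5819/9).
Reduce top mod 9: now compute (5/9).
Reciprocity: 5 ≡ 1 and 9 ≡ 1 (mod 4), so (5/9) = +(9/5).
Reduce top mod 5: now compute (4/5).
Pull out 2^2: since 5 ≡ 5 (mod 8), (2/5) = -1, so (2/5)^2 = +1.
Reached (1/5) = 1. Collecting the sign flips along the way, the symbol is +1.

1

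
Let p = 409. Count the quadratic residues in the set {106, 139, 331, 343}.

(106/409) = +1 → QR.
(139/409) = +1 → QR.
(331/409) = -1 → non-residue.
(343/409) = -1 → non-residue.
Total quadratic residues among the 4: 2.

2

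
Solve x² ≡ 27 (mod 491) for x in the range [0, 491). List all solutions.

Since 491 ≡ 3 (mod 4), a square root of 27 is 27^((491+1)/4) = 27^123 mod 491.
Repeated squaring: 27^2≡238, 27^4≡179, 27^8≡126, 27^16≡164, 27^32≡382, 27^64≡97 (mod 491).
27^123 = 27^(64+32+16+8+2+1) ≡ 152 (mod 491).
Check: 152² = 23104 ≡ 27 (mod 491). The two roots are 152 and 339.

152, 339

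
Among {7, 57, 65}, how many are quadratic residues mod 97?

(7/97) = -1 → non-residue.
(57/97) = -1 → non-residue.
(65/97) = +1 → QR.
Total quadratic residues among the 3: 1.

1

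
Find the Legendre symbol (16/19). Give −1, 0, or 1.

Euler's criterion: (16/19) ≡ 16^9 (mod 19).
16^2 ≡ 9 (mod 19)
16^4 ≡ 5 (mod 19)
16^8 ≡ 6 (mod 19)
16^9 = 16^(8+1) ≡ 1 (mod 19).
Result is 1, so (16/19) = 1.

1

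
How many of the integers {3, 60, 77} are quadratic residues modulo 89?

0

(3/89) = -1 → non-residue.
(60/89) = -1 → non-residue.
(77/89) = -1 → non-residue.
Total quadratic residues among the 3: 0.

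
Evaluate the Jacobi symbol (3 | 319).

-1

Reciprocity: 3 ≡ 3 and 319 ≡ 3 (mod 4), so (3/319) = −(319/3).
Reduce top mod 3: now compute (1/3).
Reached (1/3) = 1. Collecting the sign flips along the way, the symbol is -1.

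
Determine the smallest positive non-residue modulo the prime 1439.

7

(2/1439) = +1, so 2 is a residue.
(3/1439) = +1, so 3 is a residue.
(4/1439) = +1, so 4 is a residue.
(5/1439) = +1, so 5 is a residue.
(6/1439) = +1, so 6 is a residue.
(7/1439) = −1, so 7 is the smallest positive non-residue mod 1439.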